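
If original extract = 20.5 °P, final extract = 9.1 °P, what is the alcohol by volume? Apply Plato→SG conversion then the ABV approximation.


SG = 259/(259 − P);  ABV = (OG − FG)·131.25
OG = 259/(259 − 20.5) = 1.0860
FG = 259/(259 − 9.1) = 1.0364
ABV = (1.0860 − 1.0364)·131.25

6.5020 % ABV


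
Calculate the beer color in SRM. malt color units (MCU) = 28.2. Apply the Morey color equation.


SRM = 1.4922 · MCU^0.6859
SRM = 1.4922 · 28.2^0.6859

14.7419 SRM


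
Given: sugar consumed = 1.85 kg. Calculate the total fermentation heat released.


Q = m_sugar · 590 kJ/kg
Q = 1.85 · 590

1091.5000 kJ


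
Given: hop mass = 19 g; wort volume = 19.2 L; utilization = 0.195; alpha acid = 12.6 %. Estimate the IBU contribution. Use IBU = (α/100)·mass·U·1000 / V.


IBU = (12.6/100)·19·0.195·1000 / 19.2

24.3141 IBU


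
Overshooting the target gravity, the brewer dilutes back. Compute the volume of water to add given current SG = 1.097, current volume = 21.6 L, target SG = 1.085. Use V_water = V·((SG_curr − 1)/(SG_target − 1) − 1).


V_water = 21.6·((1.097 − 1)/(1.085 − 1) − 1)

3.0494 L


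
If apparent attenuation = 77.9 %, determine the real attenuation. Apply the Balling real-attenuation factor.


RA = AA · 0.8192
RA = 77.9 · 0.8192

63.8157 %


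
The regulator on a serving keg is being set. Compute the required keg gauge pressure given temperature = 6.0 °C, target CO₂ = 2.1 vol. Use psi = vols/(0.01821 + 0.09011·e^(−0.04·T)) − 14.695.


psi = 2.1/(0.01821 + 0.09011·e^(−0.04·6.0)) − 14.695

8.8759 psi


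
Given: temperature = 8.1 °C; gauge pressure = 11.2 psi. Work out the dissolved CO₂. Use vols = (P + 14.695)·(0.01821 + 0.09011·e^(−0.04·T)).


vols = (11.2 + 14.695)·(0.01821 + 0.09011·e^(−0.04·8.1))

2.1592 volumes


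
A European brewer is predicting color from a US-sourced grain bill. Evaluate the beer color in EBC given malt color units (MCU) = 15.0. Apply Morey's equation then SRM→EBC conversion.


SRM = 1.4922·MCU^0.6859;  EBC = SRM·1.97
SRM = 1.4922·15.0^0.6859 = 9.5611
EBC = 9.5611·1.97

18.8354 EBC


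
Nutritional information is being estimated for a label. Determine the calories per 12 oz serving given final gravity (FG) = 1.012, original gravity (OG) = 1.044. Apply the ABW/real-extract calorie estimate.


ABW = (OG−FG)·131.25·0.79/FG;  °P = 259 − 259/SG (for OG→OE and FG→AE);  RE = 0.1808·OE + 0.8192·AE;  Cal = (6.9·ABW + 4·(RE−0.1))·FG·3.55
ABW = (1.044 − 1.012)·131.25·0.79/1.012 = 3.2787
OE = 259 − 259/1.044 = 10.9157 °P
AE = 259 − 259/1.012 = 3.0711 °P
RE = 0.1808·10.9157 + 0.8192·3.0711 = 4.4894 °P
Cal = (6.9·3.2787 + 4·(4.4894−0.1))·1.012·3.55

144.3525 kcal


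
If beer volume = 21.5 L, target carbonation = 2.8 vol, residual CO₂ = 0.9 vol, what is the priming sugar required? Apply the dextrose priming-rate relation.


sugar = (target − residual)·4.0·V
sugar = (2.8 − 0.9)·4.0·21.5

163.4000 g


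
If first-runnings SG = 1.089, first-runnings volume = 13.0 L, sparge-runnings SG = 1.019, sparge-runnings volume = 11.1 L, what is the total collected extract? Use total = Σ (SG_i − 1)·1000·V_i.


first = (1.089 − 1)·1000·13.0 = 1157.0000
sparge = (1.019 − 1)·1000·11.1 = 210.9000
total = 1157.0000 + 210.9000

1367.9000 gravity·L


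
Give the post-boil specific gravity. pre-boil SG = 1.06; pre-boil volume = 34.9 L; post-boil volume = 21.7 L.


SG_post = 1 + (SG_pre − 1)·V_pre/V_post
pts_pre = (1.06 − 1)·1000 = 60.0000
pts_post = 60.0000·34.9/21.7 = 96.4977
SG_post = 1 + 96.4977/1000

1.0965


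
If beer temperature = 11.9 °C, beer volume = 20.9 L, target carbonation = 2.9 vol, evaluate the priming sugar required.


residual = 14.695·(0.01821 + 0.09011·e^(−0.04·T));  sugar = (target − residual)·4.0·V
residual = 14.695·(0.01821 + 0.09011·e^(−0.04·11.9)) = 1.0903
sugar = (2.9 − 1.0903)·4.0·20.9

151.2949 g


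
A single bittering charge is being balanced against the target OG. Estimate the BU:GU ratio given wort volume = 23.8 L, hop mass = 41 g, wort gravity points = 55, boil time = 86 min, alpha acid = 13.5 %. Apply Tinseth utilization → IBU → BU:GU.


U = 1.65·0.000125^(GP/1000)·(1−e^(−0.04t))/4.15;  IBU = (α/100)·m·U·1000/V;  BU:GU = IBU/GP
U = 1.65·0.000125^(55/1000)·(1−e^(−0.04·86))/4.15 = 0.2348
IBU = (13.5/100)·41·0.2348·1000/23.8 = 54.5950
BU:GU = 54.5950/55

0.9926


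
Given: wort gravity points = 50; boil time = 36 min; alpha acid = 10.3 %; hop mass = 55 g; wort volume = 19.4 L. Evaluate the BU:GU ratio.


U = 1.65·0.000125^(GP/1000)·(1−e^(−0.04t))/4.15;  IBU = (α/100)·m·U·1000/V;  BU:GU = IBU/GP
U = 1.65·0.000125^(50/1000)·(1−e^(−0.04·36))/4.15 = 0.1936
IBU = (10.3/100)·55·0.1936·1000/19.4 = 56.5256
BU:GU = 56.5256/50

1.1305


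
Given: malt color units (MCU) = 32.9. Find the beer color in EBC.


SRM = 1.4922·MCU^0.6859;  EBC = SRM·1.97
SRM = 1.4922·32.9^0.6859 = 16.3860
EBC = 16.3860·1.97

32.2803 EBC


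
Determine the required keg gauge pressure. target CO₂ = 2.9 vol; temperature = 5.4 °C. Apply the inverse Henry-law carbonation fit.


psi = vols/(0.01821 + 0.09011·e^(−0.04·T)) − 14.695
psi = 2.9/(0.01821 + 0.09011·e^(−0.04·5.4)) − 14.695

17.2381 psi


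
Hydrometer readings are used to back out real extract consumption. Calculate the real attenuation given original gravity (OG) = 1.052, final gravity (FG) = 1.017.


AA = (OG−FG)/(OG−1)·100;  RA = AA·0.8192
AA = (1.052 − 1.017)/(1.052 − 1)·100 = 67.3077
RA = 67.3077·0.8192

55.1385 %


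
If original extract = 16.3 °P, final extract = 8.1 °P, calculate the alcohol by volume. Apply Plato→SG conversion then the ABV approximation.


SG = 259/(259 − P);  ABV = (OG − FG)·131.25
OG = 259/(259 − 16.3) = 1.0672
FG = 259/(259 − 8.1) = 1.0323
ABV = (1.0672 − 1.0323)·131.25

4.5776 % ABV


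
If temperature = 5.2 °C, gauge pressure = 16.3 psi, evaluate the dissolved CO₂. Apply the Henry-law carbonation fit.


vols = (P + 14.695)·(0.01821 + 0.09011·e^(−0.04·T))
vols = (16.3 + 14.695)·(0.01821 + 0.09011·e^(−0.04·5.2))

2.8329 volumes


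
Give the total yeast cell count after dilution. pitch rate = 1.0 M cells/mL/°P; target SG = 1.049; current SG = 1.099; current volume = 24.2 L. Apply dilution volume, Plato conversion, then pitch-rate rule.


V_w = V·((SG_c−1)/(SG_t−1)−1);  °P = 259 − 259/SG_t;  cells = rate·(V+V_w)·°P
V_w = 24.2·((1.099−1)/(1.049−1)−1) = 24.6939
V_final = 24.2 + 24.6939 = 48.8939
°P = 259 − 259/1.049 = 12.0982
cells = 1.0·48.8939·12.0982

591.5274 billion cells


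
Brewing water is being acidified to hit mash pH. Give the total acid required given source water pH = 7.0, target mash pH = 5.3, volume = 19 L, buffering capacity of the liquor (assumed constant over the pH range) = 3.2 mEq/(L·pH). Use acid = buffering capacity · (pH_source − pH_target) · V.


acid = 3.2 · (7.0 − 5.3) · 19

103.3600 mEq


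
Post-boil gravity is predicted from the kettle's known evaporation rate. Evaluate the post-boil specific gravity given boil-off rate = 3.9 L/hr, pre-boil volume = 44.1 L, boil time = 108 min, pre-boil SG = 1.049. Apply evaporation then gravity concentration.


V_post = V_pre − rate·(t/60);  SG_post = 1 + (SG_pre−1)·V_pre/V_post
V_post = 44.1 − 3.9·(108/60) = 37.0800
SG_post = 1 + (1.049 − 1)·44.1/37.0800

1.0583


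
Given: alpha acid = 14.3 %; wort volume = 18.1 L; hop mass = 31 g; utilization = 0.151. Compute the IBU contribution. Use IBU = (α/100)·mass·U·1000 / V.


IBU = (14.3/100)·31·0.151·1000 / 18.1

36.9825 IBU


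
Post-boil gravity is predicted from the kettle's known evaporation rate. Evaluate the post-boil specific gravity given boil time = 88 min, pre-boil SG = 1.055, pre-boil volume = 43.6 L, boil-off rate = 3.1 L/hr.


V_post = V_pre − rate·(t/60);  SG_post = 1 + (SG_pre−1)·V_pre/V_post
V_post = 43.6 − 3.1·(88/60) = 39.0533
SG_post = 1 + (1.055 − 1)·43.6/39.0533

1.0614


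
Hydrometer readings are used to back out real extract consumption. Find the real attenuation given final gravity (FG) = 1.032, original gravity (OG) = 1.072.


AA = (OG−FG)/(OG−1)·100;  RA = AA·0.8192
AA = (1.072 − 1.032)/(1.072 − 1)·100 = 55.5556
RA = 55.5556·0.8192

45.5111 %


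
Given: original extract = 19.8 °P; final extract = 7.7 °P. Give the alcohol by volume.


SG = 259/(259 − P);  ABV = (OG − FG)·131.25
OG = 259/(259 − 19.8) = 1.0828
FG = 259/(259 − 7.7) = 1.0306
ABV = (1.0828 − 1.0306)·131.25

6.8428 % ABV


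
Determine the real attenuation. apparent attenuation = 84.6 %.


RA = AA · 0.8192
RA = 84.6 · 0.8192

69.3043 %


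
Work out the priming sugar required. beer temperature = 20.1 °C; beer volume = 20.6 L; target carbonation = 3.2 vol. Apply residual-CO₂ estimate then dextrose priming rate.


residual = 14.695·(0.01821 + 0.09011·e^(−0.04·T));  sugar = (target − residual)·4.0·V
residual = 14.695·(0.01821 + 0.09011·e^(−0.04·20.1)) = 0.8602
sugar = (3.2 − 0.8602)·4.0·20.6

192.7989 g


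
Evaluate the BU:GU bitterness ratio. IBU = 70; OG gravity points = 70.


BU:GU = IBU / OG_points
BU:GU = 70 / 70

1.0000


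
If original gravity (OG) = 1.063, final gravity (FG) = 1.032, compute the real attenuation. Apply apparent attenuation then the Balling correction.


AA = (OG−FG)/(OG−1)·100;  RA = AA·0.8192
AA = (1.063 − 1.032)/(1.063 − 1)·100 = 49.2063
RA = 49.2063·0.8192

40.3098 %


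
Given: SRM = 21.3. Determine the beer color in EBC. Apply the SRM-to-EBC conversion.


EBC = SRM · 1.97
EBC = 21.3 · 1.97

41.9610 EBC


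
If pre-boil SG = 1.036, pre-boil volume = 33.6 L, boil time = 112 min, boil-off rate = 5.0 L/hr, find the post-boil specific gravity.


V_post = V_pre − rate·(t/60);  SG_post = 1 + (SG_pre−1)·V_pre/V_post
V_post = 33.6 − 5.0·(112/60) = 24.2667
SG_post = 1 + (1.036 − 1)·33.6/24.2667

1.0498


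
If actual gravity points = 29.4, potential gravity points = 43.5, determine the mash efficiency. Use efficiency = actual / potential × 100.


efficiency = 29.4 / 43.5 × 100

67.5862 %


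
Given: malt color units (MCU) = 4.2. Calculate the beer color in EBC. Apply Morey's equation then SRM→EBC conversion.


SRM = 1.4922·MCU^0.6859;  EBC = SRM·1.97
SRM = 1.4922·4.2^0.6859 = 3.9931
EBC = 3.9931·1.97

7.8665 EBC


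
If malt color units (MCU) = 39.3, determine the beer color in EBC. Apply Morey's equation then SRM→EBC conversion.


SRM = 1.4922·MCU^0.6859;  EBC = SRM·1.97
SRM = 1.4922·39.3^0.6859 = 18.5106
EBC = 18.5106·1.97

36.4659 EBC


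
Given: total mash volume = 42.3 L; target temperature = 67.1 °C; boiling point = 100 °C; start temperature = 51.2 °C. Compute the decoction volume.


V_dec = V_total·(T_target − T_start)/(T_boil − T_start)
V_dec = 42.3·(67.1 − 51.2)/(100 − 51.2)

13.7822 L


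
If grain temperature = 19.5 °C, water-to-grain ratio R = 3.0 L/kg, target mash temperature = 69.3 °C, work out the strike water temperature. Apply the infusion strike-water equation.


T_strike = (0.41/R)·(T_mash − T_grain) + T_mash
T_strike = (0.41/3.0)·(69.3 − 19.5) + 69.3

76.1060 °C


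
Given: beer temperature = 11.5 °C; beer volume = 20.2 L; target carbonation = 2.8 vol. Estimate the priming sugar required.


residual = 14.695·(0.01821 + 0.09011·e^(−0.04·T));  sugar = (target − residual)·4.0·V
residual = 14.695·(0.01821 + 0.09011·e^(−0.04·11.5)) = 1.1035
sugar = (2.8 − 1.1035)·4.0·20.2

137.0755 g


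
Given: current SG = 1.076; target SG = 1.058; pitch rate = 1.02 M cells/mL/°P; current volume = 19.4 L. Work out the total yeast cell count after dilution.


V_w = V·((SG_c−1)/(SG_t−1)−1);  °P = 259 − 259/SG_t;  cells = rate·(V+V_w)·°P
V_w = 19.4·((1.076−1)/(1.058−1)−1) = 6.0207
V_final = 19.4 + 6.0207 = 25.4207
°P = 259 − 259/1.058 = 14.1985
cells = 1.02·25.4207·14.1985

368.1541 billion cells


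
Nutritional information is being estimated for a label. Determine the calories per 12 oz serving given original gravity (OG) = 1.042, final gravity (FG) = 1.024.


ABW = (OG−FG)·131.25·0.79/FG;  °P = 259 − 259/SG (for OG→OE and FG→AE);  RE = 0.1808·OE + 0.8192·AE;  Cal = (6.9·ABW + 4·(RE−0.1))·FG·3.55
ABW = (1.042 − 1.024)·131.25·0.79/1.024 = 1.8226
OE = 259 − 259/1.042 = 10.4395 °P
AE = 259 − 259/1.024 = 6.0703 °P
RE = 0.1808·10.4395 + 0.8192·6.0703 = 6.8603 °P
Cal = (6.9·1.8226 + 4·(6.8603−0.1))·1.024·3.55

144.0166 kcal


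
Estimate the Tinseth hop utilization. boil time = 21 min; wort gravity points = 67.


U = 1.65·0.000125^(GP/1000) · (1 − e^(−0.04·t))/4.15
bigness = 1.65·0.000125^(67/1000) = 0.9036
boil_factor = (1 − e^(−0.04·21))/4.15 = 0.1369
U = 0.9036 · 0.1369

0.1237


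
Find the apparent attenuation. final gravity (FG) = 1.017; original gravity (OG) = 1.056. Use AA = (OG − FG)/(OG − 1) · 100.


AA = (1.056 − 1.017)/(1.056 − 1) · 100

69.6429 %


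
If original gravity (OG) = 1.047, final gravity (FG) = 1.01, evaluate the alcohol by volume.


ABV = (OG − FG) · 131.25
ABV = (1.047 − 1.01) · 131.25

4.8562 % ABV


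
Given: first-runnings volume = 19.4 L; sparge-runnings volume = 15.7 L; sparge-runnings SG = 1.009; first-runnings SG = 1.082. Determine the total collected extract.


total = Σ (SG_i − 1)·1000·V_i
first = (1.082 − 1)·1000·19.4 = 1590.8000
sparge = (1.009 − 1)·1000·15.7 = 141.3000
total = 1590.8000 + 141.3000

1732.1000 gravity·L


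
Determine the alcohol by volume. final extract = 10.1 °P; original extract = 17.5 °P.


SG = 259/(259 − P);  ABV = (OG − FG)·131.25
OG = 259/(259 − 17.5) = 1.0725
FG = 259/(259 − 10.1) = 1.0406
ABV = (1.0725 − 1.0406)·131.25

4.1849 % ABV


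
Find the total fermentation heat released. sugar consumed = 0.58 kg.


Q = m_sugar · 590 kJ/kg
Q = 0.58 · 590

342.2000 kJ


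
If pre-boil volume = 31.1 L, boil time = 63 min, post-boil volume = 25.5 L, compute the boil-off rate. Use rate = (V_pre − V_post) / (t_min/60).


rate = (31.1 − 25.5) / (63/60)

5.3333 L/hr


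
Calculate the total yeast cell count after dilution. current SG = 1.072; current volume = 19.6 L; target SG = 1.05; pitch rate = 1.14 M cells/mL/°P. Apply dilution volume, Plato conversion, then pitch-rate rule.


V_w = V·((SG_c−1)/(SG_t−1)−1);  °P = 259 − 259/SG_t;  cells = rate·(V+V_w)·°P
V_w = 19.6·((1.072−1)/(1.05−1)−1) = 8.6240
V_final = 19.6 + 8.6240 = 28.2240
°P = 259 − 259/1.05 = 12.3333
cells = 1.14·28.2240·12.3333

396.8294 billion cells


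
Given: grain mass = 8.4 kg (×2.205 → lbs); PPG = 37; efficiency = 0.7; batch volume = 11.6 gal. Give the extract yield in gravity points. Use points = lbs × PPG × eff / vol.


lbs = 8.4 × 2.205 = 18.5220
points = 18.5220 × 37 × 0.7 / 11.6

41.3552 points


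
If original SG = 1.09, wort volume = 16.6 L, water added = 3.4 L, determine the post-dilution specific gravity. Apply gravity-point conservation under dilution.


SG_new = 1 + (SG_old − 1)·V_old/(V_old + V_water)
pts = (1.09 − 1)·1000·16.6/(16.6 + 3.4) = 74.7000
SG_new = 1 + 74.7000/1000

1.0747


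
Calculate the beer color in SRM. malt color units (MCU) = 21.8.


SRM = 1.4922 · MCU^0.6859
SRM = 1.4922 · 21.8^0.6859

12.3559 SRM


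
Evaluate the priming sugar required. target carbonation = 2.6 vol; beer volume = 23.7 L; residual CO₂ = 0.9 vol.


sugar = (target − residual)·4.0·V
sugar = (2.6 − 0.9)·4.0·23.7

161.1600 g


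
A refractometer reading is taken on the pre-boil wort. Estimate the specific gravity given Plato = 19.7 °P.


SG = 259/(259 − P)
SG = 259/(259 − 19.7)

1.0823


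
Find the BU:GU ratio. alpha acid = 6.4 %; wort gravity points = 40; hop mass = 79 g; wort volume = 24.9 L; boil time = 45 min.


U = 1.65·0.000125^(GP/1000)·(1−e^(−0.04t))/4.15;  IBU = (α/100)·m·U·1000/V;  BU:GU = IBU/GP
U = 1.65·0.000125^(40/1000)·(1−e^(−0.04·45))/4.15 = 0.2317
IBU = (6.4/100)·79·0.2317·1000/24.9 = 47.0382
BU:GU = 47.0382/40

1.1760


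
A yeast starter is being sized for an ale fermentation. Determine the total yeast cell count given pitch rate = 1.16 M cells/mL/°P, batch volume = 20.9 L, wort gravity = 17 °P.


cells (billions) = rate · V_L · °P
cells = 1.16 · 20.9 · 17

412.1480 billion cells


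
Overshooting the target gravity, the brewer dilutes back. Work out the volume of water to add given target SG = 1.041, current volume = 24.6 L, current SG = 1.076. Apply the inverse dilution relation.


V_water = V·((SG_curr − 1)/(SG_target − 1) − 1)
V_water = 24.6·((1.076 − 1)/(1.041 − 1) − 1)

21.0000 L


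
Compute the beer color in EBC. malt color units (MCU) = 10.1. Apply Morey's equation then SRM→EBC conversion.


SRM = 1.4922·MCU^0.6859;  EBC = SRM·1.97
SRM = 1.4922·10.1^0.6859 = 7.2894
EBC = 7.2894·1.97

14.3601 EBC


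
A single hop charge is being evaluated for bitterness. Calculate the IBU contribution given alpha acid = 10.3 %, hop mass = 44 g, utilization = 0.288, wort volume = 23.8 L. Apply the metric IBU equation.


IBU = (α/100)·mass·U·1000 / V
IBU = (10.3/100)·44·0.288·1000 / 23.8

54.8410 IBU


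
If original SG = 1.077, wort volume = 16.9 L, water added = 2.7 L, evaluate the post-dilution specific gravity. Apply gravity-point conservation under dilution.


SG_new = 1 + (SG_old − 1)·V_old/(V_old + V_water)
pts = (1.077 − 1)·1000·16.9/(16.9 + 2.7) = 66.3929
SG_new = 1 + 66.3929/1000

1.0664


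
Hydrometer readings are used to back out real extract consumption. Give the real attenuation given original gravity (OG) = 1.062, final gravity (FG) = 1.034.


AA = (OG−FG)/(OG−1)·100;  RA = AA·0.8192
AA = (1.062 − 1.034)/(1.062 − 1)·100 = 45.1613
RA = 45.1613·0.8192

36.9961 %


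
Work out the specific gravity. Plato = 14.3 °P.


SG = 259/(259 − P)
SG = 259/(259 − 14.3)

1.0584


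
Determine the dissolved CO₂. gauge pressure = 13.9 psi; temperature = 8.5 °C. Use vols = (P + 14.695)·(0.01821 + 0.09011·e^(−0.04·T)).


vols = (13.9 + 14.695)·(0.01821 + 0.09011·e^(−0.04·8.5))

2.3547 volumes


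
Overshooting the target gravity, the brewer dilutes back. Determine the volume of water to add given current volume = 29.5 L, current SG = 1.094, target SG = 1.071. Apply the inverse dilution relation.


V_water = V·((SG_curr − 1)/(SG_target − 1) − 1)
V_water = 29.5·((1.094 − 1)/(1.071 − 1) − 1)

9.5563 L


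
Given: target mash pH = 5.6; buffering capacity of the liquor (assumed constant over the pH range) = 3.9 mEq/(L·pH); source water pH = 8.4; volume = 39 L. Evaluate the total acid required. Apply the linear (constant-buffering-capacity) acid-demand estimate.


acid = buffering capacity · (pH_source − pH_target) · V
acid = 3.9 · (8.4 − 5.6) · 39

425.8800 mEq


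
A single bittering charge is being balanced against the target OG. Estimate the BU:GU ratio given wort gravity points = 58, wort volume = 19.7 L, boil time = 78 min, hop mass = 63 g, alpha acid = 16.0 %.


U = 1.65·0.000125^(GP/1000)·(1−e^(−0.04t))/4.15;  IBU = (α/100)·m·U·1000/V;  BU:GU = IBU/GP
U = 1.65·0.000125^(58/1000)·(1−e^(−0.04·78))/4.15 = 0.2257
IBU = (16.0/100)·63·0.2257·1000/19.7 = 115.4616
BU:GU = 115.4616/58

1.9907


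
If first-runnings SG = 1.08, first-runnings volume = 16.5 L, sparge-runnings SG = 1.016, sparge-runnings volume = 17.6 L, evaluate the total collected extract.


total = Σ (SG_i − 1)·1000·V_i
first = (1.08 − 1)·1000·16.5 = 1320.0000
sparge = (1.016 − 1)·1000·17.6 = 281.6000
total = 1320.0000 + 281.6000

1601.6000 gravity·L


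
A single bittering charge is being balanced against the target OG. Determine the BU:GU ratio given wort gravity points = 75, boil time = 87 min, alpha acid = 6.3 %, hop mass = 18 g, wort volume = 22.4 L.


U = 1.65·0.000125^(GP/1000)·(1−e^(−0.04t))/4.15;  IBU = (α/100)·m·U·1000/V;  BU:GU = IBU/GP
U = 1.65·0.000125^(75/1000)·(1−e^(−0.04·87))/4.15 = 0.1964
IBU = (6.3/100)·18·0.1964·1000/22.4 = 9.9421
BU:GU = 9.9421/75

0.1326


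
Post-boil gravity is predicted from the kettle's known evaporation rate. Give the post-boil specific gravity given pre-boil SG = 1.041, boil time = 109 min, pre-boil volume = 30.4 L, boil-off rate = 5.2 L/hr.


V_post = V_pre − rate·(t/60);  SG_post = 1 + (SG_pre−1)·V_pre/V_post
V_post = 30.4 − 5.2·(109/60) = 20.9533
SG_post = 1 + (1.041 − 1)·30.4/20.9533

1.0595


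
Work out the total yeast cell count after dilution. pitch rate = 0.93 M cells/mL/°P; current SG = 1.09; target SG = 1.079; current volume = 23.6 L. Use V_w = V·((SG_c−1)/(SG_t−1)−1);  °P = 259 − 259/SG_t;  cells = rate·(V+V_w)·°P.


V_w = 23.6·((1.09−1)/(1.079−1)−1) = 3.2861
V_final = 23.6 + 3.2861 = 26.8861
°P = 259 − 259/1.079 = 18.9629
cells = 0.93·26.8861·18.9629

474.1500 billion cells


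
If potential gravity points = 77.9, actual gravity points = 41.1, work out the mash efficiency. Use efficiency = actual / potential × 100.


efficiency = 41.1 / 77.9 × 100

52.7599 %


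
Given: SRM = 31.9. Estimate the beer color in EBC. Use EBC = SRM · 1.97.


EBC = 31.9 · 1.97

62.8430 EBC


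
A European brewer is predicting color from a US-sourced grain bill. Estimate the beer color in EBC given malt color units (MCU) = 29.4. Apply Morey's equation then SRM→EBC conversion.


SRM = 1.4922·MCU^0.6859;  EBC = SRM·1.97
SRM = 1.4922·29.4^0.6859 = 15.1693
EBC = 15.1693·1.97

29.8836 EBC


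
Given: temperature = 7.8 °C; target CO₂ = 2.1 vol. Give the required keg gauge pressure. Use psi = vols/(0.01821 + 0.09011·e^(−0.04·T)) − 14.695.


psi = 2.1/(0.01821 + 0.09011·e^(−0.04·7.8)) − 14.695

10.2548 psi


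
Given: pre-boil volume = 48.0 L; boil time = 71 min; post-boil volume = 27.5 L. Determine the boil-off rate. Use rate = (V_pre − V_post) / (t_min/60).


rate = (48.0 − 27.5) / (71/60)

17.3239 L/hr


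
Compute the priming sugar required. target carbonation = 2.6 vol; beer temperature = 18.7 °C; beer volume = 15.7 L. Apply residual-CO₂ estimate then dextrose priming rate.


residual = 14.695·(0.01821 + 0.09011·e^(−0.04·T));  sugar = (target − residual)·4.0·V
residual = 14.695·(0.01821 + 0.09011·e^(−0.04·18.7)) = 0.8943
sugar = (2.6 − 0.8943)·4.0·15.7

107.1154 g


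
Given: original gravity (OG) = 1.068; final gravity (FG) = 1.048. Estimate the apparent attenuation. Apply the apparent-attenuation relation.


AA = (OG − FG)/(OG − 1) · 100
AA = (1.068 − 1.048)/(1.068 − 1) · 100

29.4118 %


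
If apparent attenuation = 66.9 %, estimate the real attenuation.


RA = AA · 0.8192
RA = 66.9 · 0.8192

54.8045 %


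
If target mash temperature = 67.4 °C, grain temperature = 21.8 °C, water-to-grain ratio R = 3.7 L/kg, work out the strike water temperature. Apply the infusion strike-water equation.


T_strike = (0.41/R)·(T_mash − T_grain) + T_mash
T_strike = (0.41/3.7)·(67.4 − 21.8) + 67.4

72.4530 °C


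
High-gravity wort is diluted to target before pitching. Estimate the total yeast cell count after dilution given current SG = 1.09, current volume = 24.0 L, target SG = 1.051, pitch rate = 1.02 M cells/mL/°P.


V_w = V·((SG_c−1)/(SG_t−1)−1);  °P = 259 − 259/SG_t;  cells = rate·(V+V_w)·°P
V_w = 24.0·((1.09−1)/(1.051−1)−1) = 18.3529
V_final = 24.0 + 18.3529 = 42.3529
°P = 259 − 259/1.051 = 12.5680
cells = 1.02·42.3529·12.5680

542.9389 billion cells


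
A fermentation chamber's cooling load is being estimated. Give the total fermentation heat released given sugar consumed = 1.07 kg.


Q = m_sugar · 590 kJ/kg
Q = 1.07 · 590

631.3000 kJ


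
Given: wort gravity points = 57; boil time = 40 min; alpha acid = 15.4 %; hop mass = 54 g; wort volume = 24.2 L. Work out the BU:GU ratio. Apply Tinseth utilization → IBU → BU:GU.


U = 1.65·0.000125^(GP/1000)·(1−e^(−0.04t))/4.15;  IBU = (α/100)·m·U·1000/V;  BU:GU = IBU/GP
U = 1.65·0.000125^(57/1000)·(1−e^(−0.04·40))/4.15 = 0.1901
IBU = (15.4/100)·54·0.1901·1000/24.2 = 65.3308
BU:GU = 65.3308/57

1.1462


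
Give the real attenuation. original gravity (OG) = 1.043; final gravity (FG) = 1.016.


AA = (OG−FG)/(OG−1)·100;  RA = AA·0.8192
AA = (1.043 − 1.016)/(1.043 − 1)·100 = 62.7907
RA = 62.7907·0.8192

51.4381 %


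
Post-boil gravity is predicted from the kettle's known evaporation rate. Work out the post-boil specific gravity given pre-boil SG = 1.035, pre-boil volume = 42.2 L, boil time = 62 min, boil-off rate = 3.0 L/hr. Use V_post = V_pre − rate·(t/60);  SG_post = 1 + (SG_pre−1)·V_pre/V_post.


V_post = 42.2 − 3.0·(62/60) = 39.1000
SG_post = 1 + (1.035 − 1)·42.2/39.1000

1.0378


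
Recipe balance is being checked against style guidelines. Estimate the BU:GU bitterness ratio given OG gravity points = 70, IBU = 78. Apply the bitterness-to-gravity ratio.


BU:GU = IBU / OG_points
BU:GU = 78 / 70

1.1143


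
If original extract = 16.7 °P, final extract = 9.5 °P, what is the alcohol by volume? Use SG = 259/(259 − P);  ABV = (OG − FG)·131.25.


OG = 259/(259 − 16.7) = 1.0689
FG = 259/(259 − 9.5) = 1.0381
ABV = (1.0689 − 1.0381)·131.25

4.0486 % ABV


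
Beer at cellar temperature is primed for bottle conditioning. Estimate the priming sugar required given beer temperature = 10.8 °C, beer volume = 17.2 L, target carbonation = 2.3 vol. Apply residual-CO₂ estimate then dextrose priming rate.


residual = 14.695·(0.01821 + 0.09011·e^(−0.04·T));  sugar = (target − residual)·4.0·V
residual = 14.695·(0.01821 + 0.09011·e^(−0.04·10.8)) = 1.1273
sugar = (2.3 − 1.1273)·4.0·17.2

80.6847 g


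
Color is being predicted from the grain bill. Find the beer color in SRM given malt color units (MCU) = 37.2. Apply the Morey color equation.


SRM = 1.4922 · MCU^0.6859
SRM = 1.4922 · 37.2^0.6859

17.8264 SRM


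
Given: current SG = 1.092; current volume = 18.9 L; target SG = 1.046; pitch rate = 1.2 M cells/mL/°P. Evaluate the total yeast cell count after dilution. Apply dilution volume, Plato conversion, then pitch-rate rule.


V_w = V·((SG_c−1)/(SG_t−1)−1);  °P = 259 − 259/SG_t;  cells = rate·(V+V_w)·°P
V_w = 18.9·((1.092−1)/(1.046−1)−1) = 18.9000
V_final = 18.9 + 18.9000 = 37.8000
°P = 259 − 259/1.046 = 11.3901
cells = 1.2·37.8000·11.3901

516.6530 billion cells


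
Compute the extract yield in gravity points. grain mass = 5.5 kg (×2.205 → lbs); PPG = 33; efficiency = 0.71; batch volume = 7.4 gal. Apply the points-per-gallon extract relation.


points = lbs × PPG × eff / vol
lbs = 5.5 × 2.205 = 12.1275
points = 12.1275 × 33 × 0.71 / 7.4

38.3983 points


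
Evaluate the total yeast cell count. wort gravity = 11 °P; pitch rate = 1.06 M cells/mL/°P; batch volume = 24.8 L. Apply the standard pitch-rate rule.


cells (billions) = rate · V_L · °P
cells = 1.06 · 24.8 · 11

289.1680 billion cells


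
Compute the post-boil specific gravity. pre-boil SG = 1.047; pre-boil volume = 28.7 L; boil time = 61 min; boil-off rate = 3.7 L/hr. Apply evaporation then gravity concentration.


V_post = V_pre − rate·(t/60);  SG_post = 1 + (SG_pre−1)·V_pre/V_post
V_post = 28.7 − 3.7·(61/60) = 24.9383
SG_post = 1 + (1.047 − 1)·28.7/24.9383

1.0541


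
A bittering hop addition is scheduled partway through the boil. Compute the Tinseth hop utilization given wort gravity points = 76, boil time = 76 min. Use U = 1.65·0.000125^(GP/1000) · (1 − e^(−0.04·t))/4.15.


bigness = 1.65·0.000125^(76/1000) = 0.8334
boil_factor = (1 − e^(−0.04·76))/4.15 = 0.2294
U = 0.8334 · 0.2294

0.1912


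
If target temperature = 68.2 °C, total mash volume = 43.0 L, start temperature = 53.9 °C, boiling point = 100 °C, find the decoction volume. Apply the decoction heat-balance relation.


V_dec = V_total·(T_target − T_start)/(T_boil − T_start)
V_dec = 43.0·(68.2 − 53.9)/(100 − 53.9)

13.3384 L


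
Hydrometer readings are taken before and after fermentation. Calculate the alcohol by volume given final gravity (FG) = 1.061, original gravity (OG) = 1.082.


ABV = (OG − FG) · 131.25
ABV = (1.082 − 1.061) · 131.25

2.7563 % ABV


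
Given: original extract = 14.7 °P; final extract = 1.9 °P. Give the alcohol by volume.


SG = 259/(259 − P);  ABV = (OG − FG)·131.25
OG = 259/(259 − 14.7) = 1.0602
FG = 259/(259 − 1.9) = 1.0074
ABV = (1.0602 − 1.0074)·131.25

6.9276 % ABV


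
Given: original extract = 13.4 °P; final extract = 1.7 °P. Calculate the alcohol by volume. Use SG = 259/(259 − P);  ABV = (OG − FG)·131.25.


OG = 259/(259 − 13.4) = 1.0546
FG = 259/(259 − 1.7) = 1.0066
ABV = (1.0546 − 1.0066)·131.25

6.2939 % ABV


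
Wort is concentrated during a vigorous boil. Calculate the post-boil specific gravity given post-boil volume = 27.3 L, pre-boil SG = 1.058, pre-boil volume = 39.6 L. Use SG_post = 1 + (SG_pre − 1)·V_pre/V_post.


pts_pre = (1.058 − 1)·1000 = 58.0000
pts_post = 58.0000·39.6/27.3 = 84.1319
SG_post = 1 + 84.1319/1000

1.0841


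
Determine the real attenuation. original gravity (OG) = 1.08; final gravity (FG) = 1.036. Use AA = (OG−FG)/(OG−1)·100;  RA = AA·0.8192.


AA = (1.08 − 1.036)/(1.08 − 1)·100 = 55.0000
RA = 55.0000·0.8192

45.0560 %


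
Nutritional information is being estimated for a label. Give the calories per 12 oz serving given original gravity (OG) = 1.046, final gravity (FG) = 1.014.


ABW = (OG−FG)·131.25·0.79/FG;  °P = 259 − 259/SG (for OG→OE and FG→AE);  RE = 0.1808·OE + 0.8192·AE;  Cal = (6.9·ABW + 4·(RE−0.1))·FG·3.55
ABW = (1.046 − 1.014)·131.25·0.79/1.014 = 3.2722
OE = 259 − 259/1.046 = 11.3901 °P
AE = 259 − 259/1.014 = 3.5759 °P
RE = 0.1808·11.3901 + 0.8192·3.5759 = 4.9887 °P
Cal = (6.9·3.2722 + 4·(4.9887−0.1))·1.014·3.55

151.6663 kcal


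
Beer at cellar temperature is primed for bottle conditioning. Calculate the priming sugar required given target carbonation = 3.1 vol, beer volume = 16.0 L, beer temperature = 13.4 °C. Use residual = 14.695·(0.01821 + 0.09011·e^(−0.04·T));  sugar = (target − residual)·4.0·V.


residual = 14.695·(0.01821 + 0.09011·e^(−0.04·13.4)) = 1.0423
sugar = (3.1 − 1.0423)·4.0·16.0

131.6900 g


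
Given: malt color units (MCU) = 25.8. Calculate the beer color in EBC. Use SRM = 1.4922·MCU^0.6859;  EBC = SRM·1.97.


SRM = 1.4922·25.8^0.6859 = 13.8694
EBC = 13.8694·1.97

27.3227 EBC


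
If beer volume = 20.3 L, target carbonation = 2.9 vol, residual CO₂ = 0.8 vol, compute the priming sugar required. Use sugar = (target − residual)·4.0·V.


sugar = (2.9 − 0.8)·4.0·20.3

170.5200 g


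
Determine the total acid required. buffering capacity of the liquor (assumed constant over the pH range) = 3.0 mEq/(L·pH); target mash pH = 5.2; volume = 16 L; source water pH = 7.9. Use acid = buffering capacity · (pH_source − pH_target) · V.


acid = 3.0 · (7.9 − 5.2) · 16

129.6000 mEq


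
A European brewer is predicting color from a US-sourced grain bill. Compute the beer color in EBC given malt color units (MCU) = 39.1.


SRM = 1.4922·MCU^0.6859;  EBC = SRM·1.97
SRM = 1.4922·39.1^0.6859 = 18.4460
EBC = 18.4460·1.97

36.3385 EBC


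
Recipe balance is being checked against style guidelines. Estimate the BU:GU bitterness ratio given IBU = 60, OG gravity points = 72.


BU:GU = IBU / OG_points
BU:GU = 60 / 72

0.8333


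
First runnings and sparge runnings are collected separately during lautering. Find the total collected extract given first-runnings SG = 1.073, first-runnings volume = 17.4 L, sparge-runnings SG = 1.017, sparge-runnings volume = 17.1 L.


total = Σ (SG_i − 1)·1000·V_i
first = (1.073 − 1)·1000·17.4 = 1270.2000
sparge = (1.017 − 1)·1000·17.1 = 290.7000
total = 1270.2000 + 290.7000

1560.9000 gravity·L


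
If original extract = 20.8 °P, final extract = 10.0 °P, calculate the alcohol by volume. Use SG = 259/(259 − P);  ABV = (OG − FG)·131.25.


OG = 259/(259 − 20.8) = 1.0873
FG = 259/(259 − 10.0) = 1.0402
ABV = (1.0873 − 1.0402)·131.25

6.1899 % ABV


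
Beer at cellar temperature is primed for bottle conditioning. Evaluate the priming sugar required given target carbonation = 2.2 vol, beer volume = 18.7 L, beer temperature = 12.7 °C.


residual = 14.695·(0.01821 + 0.09011·e^(−0.04·T));  sugar = (target − residual)·4.0·V
residual = 14.695·(0.01821 + 0.09011·e^(−0.04·12.7)) = 1.0643
sugar = (2.2 − 1.0643)·4.0·18.7

84.9471 g


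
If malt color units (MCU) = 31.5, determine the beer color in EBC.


SRM = 1.4922·MCU^0.6859;  EBC = SRM·1.97
SRM = 1.4922·31.5^0.6859 = 15.9044
EBC = 15.9044·1.97

31.3317 EBC


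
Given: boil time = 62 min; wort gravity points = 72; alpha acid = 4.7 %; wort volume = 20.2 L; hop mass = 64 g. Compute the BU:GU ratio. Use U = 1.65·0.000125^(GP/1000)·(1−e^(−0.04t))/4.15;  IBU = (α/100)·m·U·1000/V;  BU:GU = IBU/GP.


U = 1.65·0.000125^(72/1000)·(1−e^(−0.04·62))/4.15 = 0.1907
IBU = (4.7/100)·64·0.1907·1000/20.2 = 28.4025
BU:GU = 28.4025/72

0.3945


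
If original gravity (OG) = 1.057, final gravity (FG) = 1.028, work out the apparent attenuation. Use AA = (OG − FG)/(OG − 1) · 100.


AA = (1.057 − 1.028)/(1.057 − 1) · 100

50.8772 %


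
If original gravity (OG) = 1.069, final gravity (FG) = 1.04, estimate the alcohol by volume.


ABV = (OG − FG) · 131.25
ABV = (1.069 − 1.04) · 131.25

3.8062 % ABV


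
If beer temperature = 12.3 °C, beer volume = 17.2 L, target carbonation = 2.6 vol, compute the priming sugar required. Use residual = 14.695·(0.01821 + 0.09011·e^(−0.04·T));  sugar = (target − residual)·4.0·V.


residual = 14.695·(0.01821 + 0.09011·e^(−0.04·12.3)) = 1.0772
sugar = (2.6 − 1.0772)·4.0·17.2

104.7690 g


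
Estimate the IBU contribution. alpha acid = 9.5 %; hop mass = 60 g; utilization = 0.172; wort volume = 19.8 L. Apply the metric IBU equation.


IBU = (α/100)·mass·U·1000 / V
IBU = (9.5/100)·60·0.172·1000 / 19.8

49.5152 IBU


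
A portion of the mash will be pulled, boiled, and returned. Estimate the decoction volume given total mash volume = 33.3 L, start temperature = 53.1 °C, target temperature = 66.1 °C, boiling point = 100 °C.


V_dec = V_total·(T_target − T_start)/(T_boil − T_start)
V_dec = 33.3·(66.1 − 53.1)/(100 − 53.1)

9.2303 L


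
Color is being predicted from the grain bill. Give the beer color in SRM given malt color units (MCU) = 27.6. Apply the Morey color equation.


SRM = 1.4922 · MCU^0.6859
SRM = 1.4922 · 27.6^0.6859

14.5260 SRM


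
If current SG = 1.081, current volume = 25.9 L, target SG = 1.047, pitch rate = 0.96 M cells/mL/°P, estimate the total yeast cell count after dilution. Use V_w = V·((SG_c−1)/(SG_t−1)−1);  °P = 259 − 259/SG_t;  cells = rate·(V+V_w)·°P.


V_w = 25.9·((1.081−1)/(1.047−1)−1) = 18.7362
V_final = 25.9 + 18.7362 = 44.6362
°P = 259 − 259/1.047 = 11.6266
cells = 0.96·44.6362·11.6266

498.2062 billion cells


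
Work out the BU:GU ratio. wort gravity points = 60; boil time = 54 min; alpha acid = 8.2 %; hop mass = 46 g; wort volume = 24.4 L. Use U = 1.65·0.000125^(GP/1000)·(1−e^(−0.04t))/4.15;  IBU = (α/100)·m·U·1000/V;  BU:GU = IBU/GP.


U = 1.65·0.000125^(60/1000)·(1−e^(−0.04·54))/4.15 = 0.2051
IBU = (8.2/100)·46·0.2051·1000/24.4 = 31.7114
BU:GU = 31.7114/60

0.5285


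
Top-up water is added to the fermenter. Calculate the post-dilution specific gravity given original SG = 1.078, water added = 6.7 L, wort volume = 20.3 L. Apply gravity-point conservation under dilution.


SG_new = 1 + (SG_old − 1)·V_old/(V_old + V_water)
pts = (1.078 − 1)·1000·20.3/(20.3 + 6.7) = 58.6444
SG_new = 1 + 58.6444/1000

1.0586


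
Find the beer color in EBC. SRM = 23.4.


EBC = SRM · 1.97
EBC = 23.4 · 1.97

46.0980 EBC


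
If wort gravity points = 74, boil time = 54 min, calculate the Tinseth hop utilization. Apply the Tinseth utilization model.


U = 1.65·0.000125^(GP/1000) · (1 − e^(−0.04·t))/4.15
bigness = 1.65·0.000125^(74/1000) = 0.8485
boil_factor = (1 − e^(−0.04·54))/4.15 = 0.2132
U = 0.8485 · 0.2132

0.1809


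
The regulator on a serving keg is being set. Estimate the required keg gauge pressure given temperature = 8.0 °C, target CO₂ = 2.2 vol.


psi = vols/(0.01821 + 0.09011·e^(−0.04·T)) − 14.695
psi = 2.2/(0.01821 + 0.09011·e^(−0.04·8.0)) − 14.695

11.6072 psi


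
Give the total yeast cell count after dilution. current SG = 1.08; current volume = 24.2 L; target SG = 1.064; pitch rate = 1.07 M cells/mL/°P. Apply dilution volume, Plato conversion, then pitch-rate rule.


V_w = V·((SG_c−1)/(SG_t−1)−1);  °P = 259 − 259/SG_t;  cells = rate·(V+V_w)·°P
V_w = 24.2·((1.08−1)/(1.064−1)−1) = 6.0500
V_final = 24.2 + 6.0500 = 30.2500
°P = 259 − 259/1.064 = 15.5789
cells = 1.07·30.2500·15.5789

504.2516 billion cells


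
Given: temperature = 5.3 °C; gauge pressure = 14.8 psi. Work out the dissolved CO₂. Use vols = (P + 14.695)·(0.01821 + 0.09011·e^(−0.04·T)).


vols = (14.8 + 14.695)·(0.01821 + 0.09011·e^(−0.04·5.3))

2.6872 volumes


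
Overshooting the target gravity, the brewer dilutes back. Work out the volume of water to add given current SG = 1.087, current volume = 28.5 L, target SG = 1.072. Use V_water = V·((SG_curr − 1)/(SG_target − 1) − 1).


V_water = 28.5·((1.087 − 1)/(1.072 − 1) − 1)

5.9375 L


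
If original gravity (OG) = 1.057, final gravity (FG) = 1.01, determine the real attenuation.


AA = (OG−FG)/(OG−1)·100;  RA = AA·0.8192
AA = (1.057 − 1.01)/(1.057 − 1)·100 = 82.4561
RA = 82.4561·0.8192

67.5481 %


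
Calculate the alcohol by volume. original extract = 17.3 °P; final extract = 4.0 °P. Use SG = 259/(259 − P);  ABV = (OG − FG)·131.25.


OG = 259/(259 − 17.3) = 1.0716
FG = 259/(259 − 4.0) = 1.0157
ABV = (1.0716 − 1.0157)·131.25

7.3356 % ABV


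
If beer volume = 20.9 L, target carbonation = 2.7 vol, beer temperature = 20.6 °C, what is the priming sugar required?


residual = 14.695·(0.01821 + 0.09011·e^(−0.04·T));  sugar = (target − residual)·4.0·V
residual = 14.695·(0.01821 + 0.09011·e^(−0.04·20.6)) = 0.8485
sugar = (2.7 − 0.8485)·4.0·20.9

154.7877 g


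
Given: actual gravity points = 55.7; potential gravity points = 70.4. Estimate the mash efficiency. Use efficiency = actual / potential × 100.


efficiency = 55.7 / 70.4 × 100

79.1193 %


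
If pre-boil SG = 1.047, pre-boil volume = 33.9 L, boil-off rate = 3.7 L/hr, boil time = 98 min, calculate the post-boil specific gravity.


V_post = V_pre − rate·(t/60);  SG_post = 1 + (SG_pre−1)·V_pre/V_post
V_post = 33.9 − 3.7·(98/60) = 27.8567
SG_post = 1 + (1.047 − 1)·33.9/27.8567

1.0572


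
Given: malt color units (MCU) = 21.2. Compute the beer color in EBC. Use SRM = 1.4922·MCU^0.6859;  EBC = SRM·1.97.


SRM = 1.4922·21.2^0.6859 = 12.1216
EBC = 12.1216·1.97

23.8796 EBC


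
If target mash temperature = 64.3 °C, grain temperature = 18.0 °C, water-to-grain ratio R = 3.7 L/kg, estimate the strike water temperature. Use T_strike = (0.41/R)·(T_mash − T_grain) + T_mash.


T_strike = (0.41/3.7)·(64.3 − 18.0) + 64.3

69.4305 °C
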